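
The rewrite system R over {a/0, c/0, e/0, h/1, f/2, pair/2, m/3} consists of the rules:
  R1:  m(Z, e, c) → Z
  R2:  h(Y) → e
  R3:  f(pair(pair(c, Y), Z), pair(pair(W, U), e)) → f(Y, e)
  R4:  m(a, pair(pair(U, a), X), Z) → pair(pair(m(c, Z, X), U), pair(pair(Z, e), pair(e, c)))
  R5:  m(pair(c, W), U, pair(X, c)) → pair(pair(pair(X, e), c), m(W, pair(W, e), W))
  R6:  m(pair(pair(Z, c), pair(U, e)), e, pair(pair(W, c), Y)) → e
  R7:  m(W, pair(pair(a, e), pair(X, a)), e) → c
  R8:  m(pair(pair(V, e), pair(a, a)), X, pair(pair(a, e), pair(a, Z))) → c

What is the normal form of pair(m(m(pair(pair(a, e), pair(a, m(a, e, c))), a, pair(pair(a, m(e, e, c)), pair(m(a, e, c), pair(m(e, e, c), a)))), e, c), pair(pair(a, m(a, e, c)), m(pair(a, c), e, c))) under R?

1. pair(m(m(pair(pair(a, e), pair(a, m(a, e, c))), a, pair(pair(a, m(e, e, c)), pair(m(a, e, c), pair(m(e, e, c), a)))), e, c), pair(pair(a, m(a, e, c)), m(pair(a, c), e, c)))  →  pair(m(pair(pair(a, e), pair(a, m(a, e, c))), a, pair(pair(a, m(e, e, c)), pair(m(a, e, c), pair(m(e, e, c), a)))), pair(pair(a, m(a, e, c)), m(pair(a, c), e, c)))   [R1 at 1]
2. pair(m(pair(pair(a, e), pair(a, m(a, e, c))), a, pair(pair(a, m(e, e, c)), pair(m(a, e, c), pair(m(e, e, c), a)))), pair(pair(a, m(a, e, c)), m(pair(a, c), e, c)))  →  pair(m(pair(pair(a, e), pair(a, a)), a, pair(pair(a, m(e, e, c)), pair(m(a, e, c), pair(m(e, e, c), a)))), pair(pair(a, m(a, e, c)), m(pair(a, c), e, c)))   [R1 at 1.1.2.2]
3. pair(m(pair(pair(a, e), pair(a, a)), a, pair(pair(a, m(e, e, c)), pair(m(a, e, c), pair(m(e, e, c), a)))), pair(pair(a, m(a, e, c)), m(pair(a, c), e, c)))  →  pair(m(pair(pair(a, e), pair(a, a)), a, pair(pair(a, e), pair(m(a, e, c), pair(m(e, e, c), a)))), pair(pair(a, m(a, e, c)), m(pair(a, c), e, c)))   [R1 at 1.3.1.2]
4. pair(m(pair(pair(a, e), pair(a, a)), a, pair(pair(a, e), pair(m(a, e, c), pair(m(e, e, c), a)))), pair(pair(a, m(a, e, c)), m(pair(a, c), e, c)))  →  pair(m(pair(pair(a, e), pair(a, a)), a, pair(pair(a, e), pair(a, pair(m(e, e, c), a)))), pair(pair(a, m(a, e, c)), m(pair(a, c), e, c)))   [R1 at 1.3.2.1]
5. pair(m(pair(pair(a, e), pair(a, a)), a, pair(pair(a, e), pair(a, pair(m(e, e, c), a)))), pair(pair(a, m(a, e, c)), m(pair(a, c), e, c)))  →  pair(c, pair(pair(a, m(a, e, c)), m(pair(a, c), e, c)))   [R8 at 1]
6. pair(c, pair(pair(a, m(a, e, c)), m(pair(a, c), e, c)))  →  pair(c, pair(pair(a, a), m(pair(a, c), e, c)))   [R1 at 2.1.2]
7. pair(c, pair(pair(a, a), m(pair(a, c), e, c)))  →  pair(c, pair(pair(a, a), pair(a, c)))   [R1 at 2.2]

pair(c, pair(pair(a, a), pair(a, c)))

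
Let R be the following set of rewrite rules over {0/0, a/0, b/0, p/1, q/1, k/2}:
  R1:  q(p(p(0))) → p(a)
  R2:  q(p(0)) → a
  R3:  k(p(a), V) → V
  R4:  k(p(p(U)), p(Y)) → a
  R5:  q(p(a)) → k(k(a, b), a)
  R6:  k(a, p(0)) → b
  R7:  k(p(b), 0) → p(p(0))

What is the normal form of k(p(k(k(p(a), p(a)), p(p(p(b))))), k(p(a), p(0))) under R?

a

1. k(p(k(k(p(a), p(a)), p(p(p(b))))), k(p(a), p(0)))  →  k(p(k(p(a), p(p(p(b))))), k(p(a), p(0)))   [R3 at 1.1.1]
2. k(p(k(p(a), p(p(p(b))))), k(p(a), p(0)))  →  k(p(p(p(p(b)))), k(p(a), p(0)))   [R3 at 1.1]
3. k(p(p(p(p(b)))), k(p(a), p(0)))  →  k(p(p(p(p(b)))), p(0))   [R3 at 2]
4. k(p(p(p(p(b)))), p(0))  →  a   [R4 at ε]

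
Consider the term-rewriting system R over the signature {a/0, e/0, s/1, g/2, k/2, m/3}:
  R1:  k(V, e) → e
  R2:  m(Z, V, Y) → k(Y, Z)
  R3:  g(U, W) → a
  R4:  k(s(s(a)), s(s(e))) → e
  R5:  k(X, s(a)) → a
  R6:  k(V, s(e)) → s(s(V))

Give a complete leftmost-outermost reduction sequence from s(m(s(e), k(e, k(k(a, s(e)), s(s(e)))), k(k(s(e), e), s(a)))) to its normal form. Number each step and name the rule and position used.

1. s(m(s(e), k(e, k(k(a, s(e)), s(s(e)))), k(k(s(e), e), s(a))))  →  s(k(k(k(s(e), e), s(a)), s(e)))   [R2 at 1]
2. s(k(k(k(s(e), e), s(a)), s(e)))  →  s(s(s(k(k(s(e), e), s(a)))))   [R6 at 1]
3. s(s(s(k(k(s(e), e), s(a)))))  →  s(s(s(a)))   [R5 at 1.1.1]

s(s(s(a)))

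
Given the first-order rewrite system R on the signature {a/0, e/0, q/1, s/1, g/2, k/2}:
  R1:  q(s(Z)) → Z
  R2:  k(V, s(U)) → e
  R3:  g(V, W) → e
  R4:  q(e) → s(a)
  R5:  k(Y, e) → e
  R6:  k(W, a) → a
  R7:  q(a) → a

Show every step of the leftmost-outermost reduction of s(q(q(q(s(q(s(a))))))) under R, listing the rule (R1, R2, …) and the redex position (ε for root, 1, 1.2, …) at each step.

s(a)

1. s(q(q(q(s(q(s(a)))))))  →  s(q(q(q(s(a)))))   [R1 at 1.1.1]
2. s(q(q(q(s(a)))))  →  s(q(q(a)))   [R1 at 1.1.1]
3. s(q(q(a)))  →  s(q(a))   [R7 at 1.1]
4. s(q(a))  →  s(a)   [R7 at 1]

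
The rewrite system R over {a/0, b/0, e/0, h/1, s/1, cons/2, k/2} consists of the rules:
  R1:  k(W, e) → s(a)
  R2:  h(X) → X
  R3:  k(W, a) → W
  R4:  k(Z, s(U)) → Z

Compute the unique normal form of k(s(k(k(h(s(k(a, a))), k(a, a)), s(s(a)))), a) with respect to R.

s(s(a))

1. k(s(k(k(h(s(k(a, a))), k(a, a)), s(s(a)))), a)  →  s(k(k(h(s(k(a, a))), k(a, a)), s(s(a))))   [R3 at ε]
2. s(k(k(h(s(k(a, a))), k(a, a)), s(s(a))))  →  s(k(h(s(k(a, a))), k(a, a)))   [R4 at 1]
3. s(k(h(s(k(a, a))), k(a, a)))  →  s(k(s(k(a, a)), k(a, a)))   [R2 at 1.1]
4. s(k(s(k(a, a)), k(a, a)))  →  s(k(s(a), k(a, a)))   [R3 at 1.1.1]
5. s(k(s(a), k(a, a)))  →  s(k(s(a), a))   [R3 at 1.2]
6. s(k(s(a), a))  →  s(s(a))   [R3 at 1]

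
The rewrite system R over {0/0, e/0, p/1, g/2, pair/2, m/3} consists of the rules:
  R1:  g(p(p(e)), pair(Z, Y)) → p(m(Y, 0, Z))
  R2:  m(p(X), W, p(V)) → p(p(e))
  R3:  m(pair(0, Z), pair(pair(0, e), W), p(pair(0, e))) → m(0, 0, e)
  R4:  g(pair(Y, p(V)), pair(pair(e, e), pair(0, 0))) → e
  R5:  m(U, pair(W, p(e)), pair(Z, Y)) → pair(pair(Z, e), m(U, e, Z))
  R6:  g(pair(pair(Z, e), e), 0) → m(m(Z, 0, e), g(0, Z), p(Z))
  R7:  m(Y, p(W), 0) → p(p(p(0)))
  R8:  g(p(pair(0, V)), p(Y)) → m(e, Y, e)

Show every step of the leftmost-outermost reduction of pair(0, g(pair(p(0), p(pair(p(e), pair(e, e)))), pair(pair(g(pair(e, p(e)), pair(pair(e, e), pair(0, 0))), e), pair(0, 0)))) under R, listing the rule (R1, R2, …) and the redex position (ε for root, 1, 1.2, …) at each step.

1. pair(0, g(pair(p(0), p(pair(p(e), pair(e, e)))), pair(pair(g(pair(e, p(e)), pair(pair(e, e), pair(0, 0))), e), pair(0, 0))))  →  pair(0, g(pair(p(0), p(pair(p(e), pair(e, e)))), pair(pair(e, e), pair(0, 0))))   [R4 at 2.2.1.1]
2. pair(0, g(pair(p(0), p(pair(p(e), pair(e, e)))), pair(pair(e, e), pair(0, 0))))  →  pair(0, e)   [R4 at 2]

pair(0, e)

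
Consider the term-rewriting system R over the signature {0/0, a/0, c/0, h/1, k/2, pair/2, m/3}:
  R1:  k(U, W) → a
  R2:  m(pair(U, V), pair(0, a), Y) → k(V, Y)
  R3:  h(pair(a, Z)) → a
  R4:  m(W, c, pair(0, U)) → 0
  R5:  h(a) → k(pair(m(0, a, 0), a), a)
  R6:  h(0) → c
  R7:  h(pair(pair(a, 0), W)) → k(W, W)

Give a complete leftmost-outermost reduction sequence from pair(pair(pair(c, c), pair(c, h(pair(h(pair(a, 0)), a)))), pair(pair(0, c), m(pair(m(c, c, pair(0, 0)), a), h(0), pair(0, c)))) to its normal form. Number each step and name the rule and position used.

pair(pair(pair(c, c), pair(c, a)), pair(pair(0, c), 0))

1. pair(pair(pair(c, c), pair(c, h(pair(h(pair(a, 0)), a)))), pair(pair(0, c), m(pair(m(c, c, pair(0, 0)), a), h(0), pair(0, c))))  →  pair(pair(pair(c, c), pair(c, h(pair(a, a)))), pair(pair(0, c), m(pair(m(c, c, pair(0, 0)), a), h(0), pair(0, c))))   [R3 at 1.2.2.1.1]
2. pair(pair(pair(c, c), pair(c, h(pair(a, a)))), pair(pair(0, c), m(pair(m(c, c, pair(0, 0)), a), h(0), pair(0, c))))  →  pair(pair(pair(c, c), pair(c, a)), pair(pair(0, c), m(pair(m(c, c, pair(0, 0)), a), h(0), pair(0, c))))   [R3 at 1.2.2]
3. pair(pair(pair(c, c), pair(c, a)), pair(pair(0, c), m(pair(m(c, c, pair(0, 0)), a), h(0), pair(0, c))))  →  pair(pair(pair(c, c), pair(c, a)), pair(pair(0, c), m(pair(0, a), h(0), pair(0, c))))   [R4 at 2.2.1.1]
4. pair(pair(pair(c, c), pair(c, a)), pair(pair(0, c), m(pair(0, a), h(0), pair(0, c))))  →  pair(pair(pair(c, c), pair(c, a)), pair(pair(0, c), m(pair(0, a), c, pair(0, c))))   [R6 at 2.2.2]
5. pair(pair(pair(c, c), pair(c, a)), pair(pair(0, c), m(pair(0, a), c, pair(0, c))))  →  pair(pair(pair(c, c), pair(c, a)), pair(pair(0, c), 0))   [R4 at 2.2]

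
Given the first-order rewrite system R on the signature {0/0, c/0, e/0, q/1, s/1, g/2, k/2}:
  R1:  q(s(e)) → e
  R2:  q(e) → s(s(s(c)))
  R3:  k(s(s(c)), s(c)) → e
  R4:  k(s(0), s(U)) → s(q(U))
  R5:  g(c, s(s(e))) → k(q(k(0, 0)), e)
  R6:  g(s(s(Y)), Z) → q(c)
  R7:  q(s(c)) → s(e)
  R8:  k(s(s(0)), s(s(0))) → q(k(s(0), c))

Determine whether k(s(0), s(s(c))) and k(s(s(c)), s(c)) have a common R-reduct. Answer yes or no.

Reduce t₁ = k(s(0), s(s(c))):
1. k(s(0), s(s(c)))  →  s(q(s(c)))   [R4 at ε]
2. s(q(s(c)))  →  s(s(e))   [R7 at 1]

Reduce t₂ = k(s(s(c)), s(c)):
1. k(s(s(c)), s(c))  →  e   [R3 at ε]

no — NF(t₁) = s(s(e)), NF(t₂) = e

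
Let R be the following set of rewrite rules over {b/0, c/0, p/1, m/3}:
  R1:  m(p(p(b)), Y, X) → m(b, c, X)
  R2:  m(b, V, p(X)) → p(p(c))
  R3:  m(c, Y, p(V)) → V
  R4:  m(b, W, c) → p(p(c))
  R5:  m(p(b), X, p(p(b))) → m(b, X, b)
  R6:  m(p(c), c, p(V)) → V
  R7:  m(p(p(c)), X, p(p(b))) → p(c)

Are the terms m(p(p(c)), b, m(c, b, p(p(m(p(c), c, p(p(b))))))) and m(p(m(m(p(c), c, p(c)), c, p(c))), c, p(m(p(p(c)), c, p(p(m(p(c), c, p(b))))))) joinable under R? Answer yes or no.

Reduce t₁ = m(p(p(c)), b, m(c, b, p(p(m(p(c), c, p(p(b))))))):
1. m(p(p(c)), b, m(c, b, p(p(m(p(c), c, p(p(b)))))))  →  m(p(p(c)), b, p(m(p(c), c, p(p(b)))))   [R3 at 3]
2. m(p(p(c)), b, p(m(p(c), c, p(p(b)))))  →  m(p(p(c)), b, p(p(b)))   [R6 at 3.1]
3. m(p(p(c)), b, p(p(b)))  →  p(c)   [R7 at ε]

Reduce t₂ = m(p(m(m(p(c), c, p(c)), c, p(c))), c, p(m(p(p(c)), c, p(p(m(p(c), c, p(b))))))):
1. m(p(m(m(p(c), c, p(c)), c, p(c))), c, p(m(p(p(c)), c, p(p(m(p(c), c, p(b)))))))  →  m(p(m(c, c, p(c))), c, p(m(p(p(c)), c, p(p(m(p(c), c, p(b)))))))   [R6 at 1.1.1]
2. m(p(m(c, c, p(c))), c, p(m(p(p(c)), c, p(p(m(p(c), c, p(b)))))))  →  m(p(c), c, p(m(p(p(c)), c, p(p(m(p(c), c, p(b)))))))   [R3 at 1.1]
3. m(p(c), c, p(m(p(p(c)), c, p(p(m(p(c), c, p(b)))))))  →  m(p(p(c)), c, p(p(m(p(c), c, p(b)))))   [R6 at ε]
4. m(p(p(c)), c, p(p(m(p(c), c, p(b)))))  →  m(p(p(c)), c, p(p(b)))   [R6 at 3.1.1]
5. m(p(p(c)), c, p(p(b)))  →  p(c)   [R7 at ε]

yes — NF(t₁) = p(c), NF(t₂) = p(c)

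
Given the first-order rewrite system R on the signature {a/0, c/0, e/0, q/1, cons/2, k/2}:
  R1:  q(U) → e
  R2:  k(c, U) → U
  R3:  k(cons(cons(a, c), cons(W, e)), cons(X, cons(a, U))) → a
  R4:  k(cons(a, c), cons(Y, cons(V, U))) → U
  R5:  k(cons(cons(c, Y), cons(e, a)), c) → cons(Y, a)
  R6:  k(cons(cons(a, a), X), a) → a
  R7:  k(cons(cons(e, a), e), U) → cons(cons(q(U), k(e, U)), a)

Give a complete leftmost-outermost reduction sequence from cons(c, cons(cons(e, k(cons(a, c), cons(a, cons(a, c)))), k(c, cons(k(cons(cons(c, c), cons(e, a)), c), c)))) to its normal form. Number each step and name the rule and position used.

1. cons(c, cons(cons(e, k(cons(a, c), cons(a, cons(a, c)))), k(c, cons(k(cons(cons(c, c), cons(e, a)), c), c))))  →  cons(c, cons(cons(e, c), k(c, cons(k(cons(cons(c, c), cons(e, a)), c), c))))   [R4 at 2.1.2]
2. cons(c, cons(cons(e, c), k(c, cons(k(cons(cons(c, c), cons(e, a)), c), c))))  →  cons(c, cons(cons(e, c), cons(k(cons(cons(c, c), cons(e, a)), c), c)))   [R2 at 2.2]
3. cons(c, cons(cons(e, c), cons(k(cons(cons(c, c), cons(e, a)), c), c)))  →  cons(c, cons(cons(e, c), cons(cons(c, a), c)))   [R5 at 2.2.1]

cons(c, cons(cons(e, c), cons(cons(c, a), c)))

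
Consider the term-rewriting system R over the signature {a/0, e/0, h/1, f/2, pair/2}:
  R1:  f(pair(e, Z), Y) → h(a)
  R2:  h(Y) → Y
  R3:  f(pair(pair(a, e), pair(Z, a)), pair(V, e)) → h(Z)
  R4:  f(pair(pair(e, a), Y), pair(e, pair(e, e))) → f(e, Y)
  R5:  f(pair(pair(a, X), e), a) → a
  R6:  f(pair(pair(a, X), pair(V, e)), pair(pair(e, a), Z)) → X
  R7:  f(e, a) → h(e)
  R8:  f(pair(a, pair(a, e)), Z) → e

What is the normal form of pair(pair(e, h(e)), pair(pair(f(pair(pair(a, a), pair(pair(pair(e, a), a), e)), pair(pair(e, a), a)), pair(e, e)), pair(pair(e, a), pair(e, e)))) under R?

1. pair(pair(e, h(e)), pair(pair(f(pair(pair(a, a), pair(pair(pair(e, a), a), e)), pair(pair(e, a), a)), pair(e, e)), pair(pair(e, a), pair(e, e))))  →  pair(pair(e, e), pair(pair(f(pair(pair(a, a), pair(pair(pair(e, a), a), e)), pair(pair(e, a), a)), pair(e, e)), pair(pair(e, a), pair(e, e))))   [R2 at 1.2]
2. pair(pair(e, e), pair(pair(f(pair(pair(a, a), pair(pair(pair(e, a), a), e)), pair(pair(e, a), a)), pair(e, e)), pair(pair(e, a), pair(e, e))))  →  pair(pair(e, e), pair(pair(a, pair(e, e)), pair(pair(e, a), pair(e, e))))   [R6 at 2.1.1]

pair(pair(e, e), pair(pair(a, pair(e, e)), pair(pair(e, a), pair(e, e))))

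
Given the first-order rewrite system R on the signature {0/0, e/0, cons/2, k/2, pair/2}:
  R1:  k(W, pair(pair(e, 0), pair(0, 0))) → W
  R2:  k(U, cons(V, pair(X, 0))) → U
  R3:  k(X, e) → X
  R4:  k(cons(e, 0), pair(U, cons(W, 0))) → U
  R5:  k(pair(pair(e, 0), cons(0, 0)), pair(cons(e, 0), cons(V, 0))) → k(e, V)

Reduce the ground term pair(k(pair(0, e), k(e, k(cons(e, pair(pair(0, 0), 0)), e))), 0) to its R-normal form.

1. pair(k(pair(0, e), k(e, k(cons(e, pair(pair(0, 0), 0)), e))), 0)  →  pair(k(pair(0, e), k(e, cons(e, pair(pair(0, 0), 0)))), 0)   [R3 at 1.2.2]
2. pair(k(pair(0, e), k(e, cons(e, pair(pair(0, 0), 0)))), 0)  →  pair(k(pair(0, e), e), 0)   [R2 at 1.2]
3. pair(k(pair(0, e), e), 0)  →  pair(pair(0, e), 0)   [R3 at 1]

pair(pair(0, e), 0)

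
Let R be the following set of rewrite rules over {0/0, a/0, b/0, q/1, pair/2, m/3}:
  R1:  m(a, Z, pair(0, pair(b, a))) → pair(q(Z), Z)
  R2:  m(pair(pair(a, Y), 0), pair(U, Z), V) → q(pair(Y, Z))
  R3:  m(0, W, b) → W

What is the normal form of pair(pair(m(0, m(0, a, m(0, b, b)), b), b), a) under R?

1. pair(pair(m(0, m(0, a, m(0, b, b)), b), b), a)  →  pair(pair(m(0, a, m(0, b, b)), b), a)   [R3 at 1.1]
2. pair(pair(m(0, a, m(0, b, b)), b), a)  →  pair(pair(m(0, a, b), b), a)   [R3 at 1.1.3]
3. pair(pair(m(0, a, b), b), a)  →  pair(pair(a, b), a)   [R3 at 1.1]

pair(pair(a, b), a)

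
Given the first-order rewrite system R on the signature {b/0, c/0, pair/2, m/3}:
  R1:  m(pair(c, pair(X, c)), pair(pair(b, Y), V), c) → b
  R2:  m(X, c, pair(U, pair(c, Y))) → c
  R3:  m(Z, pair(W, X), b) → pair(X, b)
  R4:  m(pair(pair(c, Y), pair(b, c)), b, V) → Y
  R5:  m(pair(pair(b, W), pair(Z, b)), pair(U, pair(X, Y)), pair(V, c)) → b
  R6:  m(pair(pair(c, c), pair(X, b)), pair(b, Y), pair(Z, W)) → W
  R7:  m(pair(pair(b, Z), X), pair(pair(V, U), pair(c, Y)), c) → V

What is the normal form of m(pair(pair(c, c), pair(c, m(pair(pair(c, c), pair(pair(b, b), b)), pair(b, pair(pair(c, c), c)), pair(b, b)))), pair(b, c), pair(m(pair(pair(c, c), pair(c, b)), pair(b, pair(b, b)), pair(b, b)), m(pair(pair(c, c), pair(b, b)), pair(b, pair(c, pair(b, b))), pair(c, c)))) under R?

c

1. m(pair(pair(c, c), pair(c, m(pair(pair(c, c), pair(pair(b, b), b)), pair(b, pair(pair(c, c), c)), pair(b, b)))), pair(b, c), pair(m(pair(pair(c, c), pair(c, b)), pair(b, pair(b, b)), pair(b, b)), m(pair(pair(c, c), pair(b, b)), pair(b, pair(c, pair(b, b))), pair(c, c))))  →  m(pair(pair(c, c), pair(c, b)), pair(b, c), pair(m(pair(pair(c, c), pair(c, b)), pair(b, pair(b, b)), pair(b, b)), m(pair(pair(c, c), pair(b, b)), pair(b, pair(c, pair(b, b))), pair(c, c))))   [R6 at 1.2.2]
2. m(pair(pair(c, c), pair(c, b)), pair(b, c), pair(m(pair(pair(c, c), pair(c, b)), pair(b, pair(b, b)), pair(b, b)), m(pair(pair(c, c), pair(b, b)), pair(b, pair(c, pair(b, b))), pair(c, c))))  →  m(pair(pair(c, c), pair(b, b)), pair(b, pair(c, pair(b, b))), pair(c, c))   [R6 at ε]
3. m(pair(pair(c, c), pair(b, b)), pair(b, pair(c, pair(b, b))), pair(c, c))  →  c   [R6 at ε]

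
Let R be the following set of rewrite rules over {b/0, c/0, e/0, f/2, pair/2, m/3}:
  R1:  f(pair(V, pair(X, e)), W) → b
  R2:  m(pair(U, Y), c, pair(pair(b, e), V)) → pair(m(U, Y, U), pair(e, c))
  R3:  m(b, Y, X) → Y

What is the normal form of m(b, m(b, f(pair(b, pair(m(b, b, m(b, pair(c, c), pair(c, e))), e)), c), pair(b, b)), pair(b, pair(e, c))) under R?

b

1. m(b, m(b, f(pair(b, pair(m(b, b, m(b, pair(c, c), pair(c, e))), e)), c), pair(b, b)), pair(b, pair(e, c)))  →  m(b, f(pair(b, pair(m(b, b, m(b, pair(c, c), pair(c, e))), e)), c), pair(b, b))   [R3 at ε]
2. m(b, f(pair(b, pair(m(b, b, m(b, pair(c, c), pair(c, e))), e)), c), pair(b, b))  →  f(pair(b, pair(m(b, b, m(b, pair(c, c), pair(c, e))), e)), c)   [R3 at ε]
3. f(pair(b, pair(m(b, b, m(b, pair(c, c), pair(c, e))), e)), c)  →  b   [R1 at ε]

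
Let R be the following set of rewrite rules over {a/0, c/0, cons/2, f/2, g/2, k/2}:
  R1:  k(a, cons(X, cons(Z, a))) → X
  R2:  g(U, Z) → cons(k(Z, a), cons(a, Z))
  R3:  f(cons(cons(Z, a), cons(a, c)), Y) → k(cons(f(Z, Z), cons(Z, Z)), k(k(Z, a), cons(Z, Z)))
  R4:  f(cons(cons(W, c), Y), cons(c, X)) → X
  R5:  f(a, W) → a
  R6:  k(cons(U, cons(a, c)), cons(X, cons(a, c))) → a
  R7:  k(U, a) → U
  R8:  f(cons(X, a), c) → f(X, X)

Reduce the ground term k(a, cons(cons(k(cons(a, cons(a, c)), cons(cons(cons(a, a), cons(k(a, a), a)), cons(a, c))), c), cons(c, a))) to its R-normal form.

1. k(a, cons(cons(k(cons(a, cons(a, c)), cons(cons(cons(a, a), cons(k(a, a), a)), cons(a, c))), c), cons(c, a)))  →  cons(k(cons(a, cons(a, c)), cons(cons(cons(a, a), cons(k(a, a), a)), cons(a, c))), c)   [R1 at ε]
2. cons(k(cons(a, cons(a, c)), cons(cons(cons(a, a), cons(k(a, a), a)), cons(a, c))), c)  →  cons(a, c)   [R6 at 1]

cons(a, c)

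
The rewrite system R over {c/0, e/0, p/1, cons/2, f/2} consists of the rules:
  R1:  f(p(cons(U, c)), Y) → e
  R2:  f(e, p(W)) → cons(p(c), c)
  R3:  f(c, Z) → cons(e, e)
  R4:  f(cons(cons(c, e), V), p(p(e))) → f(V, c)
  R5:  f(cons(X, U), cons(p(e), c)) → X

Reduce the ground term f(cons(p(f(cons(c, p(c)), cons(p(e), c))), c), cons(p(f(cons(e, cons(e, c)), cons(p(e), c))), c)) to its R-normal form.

1. f(cons(p(f(cons(c, p(c)), cons(p(e), c))), c), cons(p(f(cons(e, cons(e, c)), cons(p(e), c))), c))  →  f(cons(p(c), c), cons(p(f(cons(e, cons(e, c)), cons(p(e), c))), c))   [R5 at 1.1.1]
2. f(cons(p(c), c), cons(p(f(cons(e, cons(e, c)), cons(p(e), c))), c))  →  f(cons(p(c), c), cons(p(e), c))   [R5 at 2.1.1]
3. f(cons(p(c), c), cons(p(e), c))  →  p(c)   [R5 at ε]

p(c)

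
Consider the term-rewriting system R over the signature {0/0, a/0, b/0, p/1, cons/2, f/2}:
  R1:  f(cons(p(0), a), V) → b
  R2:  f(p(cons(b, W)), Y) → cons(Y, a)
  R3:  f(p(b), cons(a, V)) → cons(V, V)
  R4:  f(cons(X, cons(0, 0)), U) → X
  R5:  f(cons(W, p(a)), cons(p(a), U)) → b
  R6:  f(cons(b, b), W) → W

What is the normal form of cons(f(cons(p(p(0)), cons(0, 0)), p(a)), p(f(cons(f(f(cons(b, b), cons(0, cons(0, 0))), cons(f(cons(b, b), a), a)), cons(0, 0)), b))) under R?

cons(p(p(0)), p(0))

1. cons(f(cons(p(p(0)), cons(0, 0)), p(a)), p(f(cons(f(f(cons(b, b), cons(0, cons(0, 0))), cons(f(cons(b, b), a), a)), cons(0, 0)), b)))  →  cons(p(p(0)), p(f(cons(f(f(cons(b, b), cons(0, cons(0, 0))), cons(f(cons(b, b), a), a)), cons(0, 0)), b)))   [R4 at 1]
2. cons(p(p(0)), p(f(cons(f(f(cons(b, b), cons(0, cons(0, 0))), cons(f(cons(b, b), a), a)), cons(0, 0)), b)))  →  cons(p(p(0)), p(f(f(cons(b, b), cons(0, cons(0, 0))), cons(f(cons(b, b), a), a))))   [R4 at 2.1]
3. cons(p(p(0)), p(f(f(cons(b, b), cons(0, cons(0, 0))), cons(f(cons(b, b), a), a))))  →  cons(p(p(0)), p(f(cons(0, cons(0, 0)), cons(f(cons(b, b), a), a))))   [R6 at 2.1.1]
4. cons(p(p(0)), p(f(cons(0, cons(0, 0)), cons(f(cons(b, b), a), a))))  →  cons(p(p(0)), p(0))   [R4 at 2.1]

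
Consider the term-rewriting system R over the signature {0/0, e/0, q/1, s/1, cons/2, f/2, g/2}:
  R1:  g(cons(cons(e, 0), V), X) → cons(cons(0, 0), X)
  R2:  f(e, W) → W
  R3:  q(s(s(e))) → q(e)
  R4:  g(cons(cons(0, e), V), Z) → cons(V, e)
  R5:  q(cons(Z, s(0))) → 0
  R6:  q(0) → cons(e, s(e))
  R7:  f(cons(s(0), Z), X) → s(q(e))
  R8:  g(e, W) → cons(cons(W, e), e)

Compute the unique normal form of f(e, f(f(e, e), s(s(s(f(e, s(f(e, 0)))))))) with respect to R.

s(s(s(s(0))))

1. f(e, f(f(e, e), s(s(s(f(e, s(f(e, 0))))))))  →  f(f(e, e), s(s(s(f(e, s(f(e, 0)))))))   [R2 at ε]
2. f(f(e, e), s(s(s(f(e, s(f(e, 0)))))))  →  f(e, s(s(s(f(e, s(f(e, 0)))))))   [R2 at 1]
3. f(e, s(s(s(f(e, s(f(e, 0)))))))  →  s(s(s(f(e, s(f(e, 0))))))   [R2 at ε]
4. s(s(s(f(e, s(f(e, 0))))))  →  s(s(s(s(f(e, 0)))))   [R2 at 1.1.1]
5. s(s(s(s(f(e, 0)))))  →  s(s(s(s(0))))   [R2 at 1.1.1.1]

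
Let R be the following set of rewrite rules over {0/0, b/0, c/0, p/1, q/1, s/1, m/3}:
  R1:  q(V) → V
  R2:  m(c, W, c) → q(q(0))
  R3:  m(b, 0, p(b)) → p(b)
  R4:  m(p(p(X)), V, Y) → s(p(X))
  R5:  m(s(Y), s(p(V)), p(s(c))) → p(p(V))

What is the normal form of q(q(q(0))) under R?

1. q(q(q(0)))  →  q(q(0))   [R1 at ε]
2. q(q(0))  →  q(0)   [R1 at ε]
3. q(0)  →  0   [R1 at ε]

0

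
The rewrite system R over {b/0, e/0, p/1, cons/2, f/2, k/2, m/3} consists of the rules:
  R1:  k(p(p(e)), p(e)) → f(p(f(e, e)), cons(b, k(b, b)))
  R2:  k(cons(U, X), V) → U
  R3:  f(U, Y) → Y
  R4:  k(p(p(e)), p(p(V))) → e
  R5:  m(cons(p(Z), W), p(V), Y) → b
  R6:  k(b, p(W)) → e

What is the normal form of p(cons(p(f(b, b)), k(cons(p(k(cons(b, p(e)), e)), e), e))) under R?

1. p(cons(p(f(b, b)), k(cons(p(k(cons(b, p(e)), e)), e), e)))  →  p(cons(p(b), k(cons(p(k(cons(b, p(e)), e)), e), e)))   [R3 at 1.1.1]
2. p(cons(p(b), k(cons(p(k(cons(b, p(e)), e)), e), e)))  →  p(cons(p(b), p(k(cons(b, p(e)), e))))   [R2 at 1.2]
3. p(cons(p(b), p(k(cons(b, p(e)), e))))  →  p(cons(p(b), p(b)))   [R2 at 1.2.1]

p(cons(p(b), p(b)))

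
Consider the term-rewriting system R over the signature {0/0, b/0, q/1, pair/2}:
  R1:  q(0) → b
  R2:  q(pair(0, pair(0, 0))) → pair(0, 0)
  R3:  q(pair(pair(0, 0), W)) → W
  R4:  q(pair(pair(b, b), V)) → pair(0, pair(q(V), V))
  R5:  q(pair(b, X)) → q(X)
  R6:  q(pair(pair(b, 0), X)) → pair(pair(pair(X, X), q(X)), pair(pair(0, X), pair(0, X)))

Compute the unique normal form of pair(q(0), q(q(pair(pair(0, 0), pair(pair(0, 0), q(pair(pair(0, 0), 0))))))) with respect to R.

1. pair(q(0), q(q(pair(pair(0, 0), pair(pair(0, 0), q(pair(pair(0, 0), 0)))))))  →  pair(b, q(q(pair(pair(0, 0), pair(pair(0, 0), q(pair(pair(0, 0), 0)))))))   [R1 at 1]
2. pair(b, q(q(pair(pair(0, 0), pair(pair(0, 0), q(pair(pair(0, 0), 0)))))))  →  pair(b, q(pair(pair(0, 0), q(pair(pair(0, 0), 0)))))   [R3 at 2.1]
3. pair(b, q(pair(pair(0, 0), q(pair(pair(0, 0), 0)))))  →  pair(b, q(pair(pair(0, 0), 0)))   [R3 at 2]
4. pair(b, q(pair(pair(0, 0), 0)))  →  pair(b, 0)   [R3 at 2]

pair(b, 0)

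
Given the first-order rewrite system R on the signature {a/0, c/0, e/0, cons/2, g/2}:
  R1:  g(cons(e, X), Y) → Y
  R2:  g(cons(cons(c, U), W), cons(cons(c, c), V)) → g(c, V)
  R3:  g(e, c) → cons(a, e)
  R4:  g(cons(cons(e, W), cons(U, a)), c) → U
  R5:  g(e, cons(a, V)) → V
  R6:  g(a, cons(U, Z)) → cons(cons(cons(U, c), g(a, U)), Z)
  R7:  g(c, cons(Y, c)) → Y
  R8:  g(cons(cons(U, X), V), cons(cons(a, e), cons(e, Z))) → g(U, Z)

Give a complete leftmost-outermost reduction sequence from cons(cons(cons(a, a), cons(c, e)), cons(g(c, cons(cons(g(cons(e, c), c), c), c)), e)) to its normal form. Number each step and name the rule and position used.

1. cons(cons(cons(a, a), cons(c, e)), cons(g(c, cons(cons(g(cons(e, c), c), c), c)), e))  →  cons(cons(cons(a, a), cons(c, e)), cons(cons(g(cons(e, c), c), c), e))   [R7 at 2.1]
2. cons(cons(cons(a, a), cons(c, e)), cons(cons(g(cons(e, c), c), c), e))  →  cons(cons(cons(a, a), cons(c, e)), cons(cons(c, c), e))   [R1 at 2.1.1]

cons(cons(cons(a, a), cons(c, e)), cons(cons(c, c), e))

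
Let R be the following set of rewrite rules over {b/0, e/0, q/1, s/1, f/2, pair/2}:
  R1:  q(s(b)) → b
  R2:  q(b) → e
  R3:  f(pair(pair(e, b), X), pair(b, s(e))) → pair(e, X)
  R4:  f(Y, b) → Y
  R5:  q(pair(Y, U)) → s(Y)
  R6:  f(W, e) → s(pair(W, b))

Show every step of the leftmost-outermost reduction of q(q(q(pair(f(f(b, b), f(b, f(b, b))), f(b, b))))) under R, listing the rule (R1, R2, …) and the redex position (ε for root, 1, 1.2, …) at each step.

1. q(q(q(pair(f(f(b, b), f(b, f(b, b))), f(b, b)))))  →  q(q(s(f(f(b, b), f(b, f(b, b))))))   [R5 at 1.1]
2. q(q(s(f(f(b, b), f(b, f(b, b))))))  →  q(q(s(f(b, f(b, f(b, b))))))   [R4 at 1.1.1.1]
3. q(q(s(f(b, f(b, f(b, b))))))  →  q(q(s(f(b, f(b, b)))))   [R4 at 1.1.1.2.2]
4. q(q(s(f(b, f(b, b)))))  →  q(q(s(f(b, b))))   [R4 at 1.1.1.2]
5. q(q(s(f(b, b))))  →  q(q(s(b)))   [R4 at 1.1.1]
6. q(q(s(b)))  →  q(b)   [R1 at 1]
7. q(b)  →  e   [R2 at ε]

e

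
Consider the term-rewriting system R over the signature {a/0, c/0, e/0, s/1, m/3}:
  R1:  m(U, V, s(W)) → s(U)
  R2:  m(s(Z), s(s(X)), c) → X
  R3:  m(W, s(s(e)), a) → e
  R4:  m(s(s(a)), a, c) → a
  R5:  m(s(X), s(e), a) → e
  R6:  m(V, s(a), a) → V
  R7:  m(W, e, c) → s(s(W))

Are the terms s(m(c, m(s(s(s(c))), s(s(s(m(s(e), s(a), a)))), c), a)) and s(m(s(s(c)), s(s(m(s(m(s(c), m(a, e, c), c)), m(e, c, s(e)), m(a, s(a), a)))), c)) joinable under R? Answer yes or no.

Reduce t₁ = s(m(c, m(s(s(s(c))), s(s(s(m(s(e), s(a), a)))), c), a)):
1. s(m(c, m(s(s(s(c))), s(s(s(m(s(e), s(a), a)))), c), a))  →  s(m(c, s(m(s(e), s(a), a)), a))   [R2 at 1.2]
2. s(m(c, s(m(s(e), s(a), a)), a))  →  s(m(c, s(s(e)), a))   [R6 at 1.2.1]
3. s(m(c, s(s(e)), a))  →  s(e)   [R3 at 1]

Reduce t₂ = s(m(s(s(c)), s(s(m(s(m(s(c), m(a, e, c), c)), m(e, c, s(e)), m(a, s(a), a)))), c)):
1. s(m(s(s(c)), s(s(m(s(m(s(c), m(a, e, c), c)), m(e, c, s(e)), m(a, s(a), a)))), c))  →  s(m(s(m(s(c), m(a, e, c), c)), m(e, c, s(e)), m(a, s(a), a)))   [R2 at 1]
2. s(m(s(m(s(c), m(a, e, c), c)), m(e, c, s(e)), m(a, s(a), a)))  →  s(m(s(m(s(c), s(s(a)), c)), m(e, c, s(e)), m(a, s(a), a)))   [R7 at 1.1.1.2]
3. s(m(s(m(s(c), s(s(a)), c)), m(e, c, s(e)), m(a, s(a), a)))  →  s(m(s(a), m(e, c, s(e)), m(a, s(a), a)))   [R2 at 1.1.1]
4. s(m(s(a), m(e, c, s(e)), m(a, s(a), a)))  →  s(m(s(a), s(e), m(a, s(a), a)))   [R1 at 1.2]
5. s(m(s(a), s(e), m(a, s(a), a)))  →  s(m(s(a), s(e), a))   [R6 at 1.3]
6. s(m(s(a), s(e), a))  →  s(e)   [R5 at 1]

yes — NF(t₁) = s(e), NF(t₂) = s(e)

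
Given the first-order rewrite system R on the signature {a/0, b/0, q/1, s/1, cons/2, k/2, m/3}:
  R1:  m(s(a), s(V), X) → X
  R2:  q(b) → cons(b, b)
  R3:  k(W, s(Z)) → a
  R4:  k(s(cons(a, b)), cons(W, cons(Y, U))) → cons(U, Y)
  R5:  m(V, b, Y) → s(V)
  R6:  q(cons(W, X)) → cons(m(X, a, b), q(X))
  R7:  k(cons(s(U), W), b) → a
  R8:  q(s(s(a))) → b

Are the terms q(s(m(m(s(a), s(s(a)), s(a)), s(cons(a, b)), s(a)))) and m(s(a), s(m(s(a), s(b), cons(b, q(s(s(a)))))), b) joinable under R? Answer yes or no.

yes — NF(t₁) = b, NF(t₂) = b

Reduce t₁ = q(s(m(m(s(a), s(s(a)), s(a)), s(cons(a, b)), s(a)))):
1. q(s(m(m(s(a), s(s(a)), s(a)), s(cons(a, b)), s(a))))  →  q(s(m(s(a), s(cons(a, b)), s(a))))   [R1 at 1.1.1]
2. q(s(m(s(a), s(cons(a, b)), s(a))))  →  q(s(s(a)))   [R1 at 1.1]
3. q(s(s(a)))  →  b   [R8 at ε]

Reduce t₂ = m(s(a), s(m(s(a), s(b), cons(b, q(s(s(a)))))), b):
1. m(s(a), s(m(s(a), s(b), cons(b, q(s(s(a)))))), b)  →  b   [R1 at ε]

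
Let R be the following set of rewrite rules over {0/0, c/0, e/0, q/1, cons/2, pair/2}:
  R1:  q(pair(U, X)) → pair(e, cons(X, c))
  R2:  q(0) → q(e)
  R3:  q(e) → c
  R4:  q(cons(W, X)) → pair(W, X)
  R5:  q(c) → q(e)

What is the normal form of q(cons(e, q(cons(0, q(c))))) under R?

1. q(cons(e, q(cons(0, q(c)))))  →  pair(e, q(cons(0, q(c))))   [R4 at ε]
2. pair(e, q(cons(0, q(c))))  →  pair(e, pair(0, q(c)))   [R4 at 2]
3. pair(e, pair(0, q(c)))  →  pair(e, pair(0, q(e)))   [R5 at 2.2]
4. pair(e, pair(0, q(e)))  →  pair(e, pair(0, c))   [R3 at 2.2]

pair(e, pair(0, c))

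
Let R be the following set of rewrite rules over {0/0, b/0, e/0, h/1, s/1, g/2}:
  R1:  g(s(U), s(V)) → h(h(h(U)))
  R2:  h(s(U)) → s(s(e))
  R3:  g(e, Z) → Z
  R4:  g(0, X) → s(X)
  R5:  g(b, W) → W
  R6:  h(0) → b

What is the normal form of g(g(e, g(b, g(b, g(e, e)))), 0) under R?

0

1. g(g(e, g(b, g(b, g(e, e)))), 0)  →  g(g(b, g(b, g(e, e))), 0)   [R3 at 1]
2. g(g(b, g(b, g(e, e))), 0)  →  g(g(b, g(e, e)), 0)   [R5 at 1]
3. g(g(b, g(e, e)), 0)  →  g(g(e, e), 0)   [R5 at 1]
4. g(g(e, e), 0)  →  g(e, 0)   [R3 at 1]
5. g(e, 0)  →  0   [R3 at ε]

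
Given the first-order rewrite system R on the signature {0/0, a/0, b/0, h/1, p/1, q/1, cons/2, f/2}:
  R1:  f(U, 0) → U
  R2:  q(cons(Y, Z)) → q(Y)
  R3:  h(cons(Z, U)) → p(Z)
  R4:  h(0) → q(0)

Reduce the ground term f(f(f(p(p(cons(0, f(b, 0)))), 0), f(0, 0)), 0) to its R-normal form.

1. f(f(f(p(p(cons(0, f(b, 0)))), 0), f(0, 0)), 0)  →  f(f(p(p(cons(0, f(b, 0)))), 0), f(0, 0))   [R1 at ε]
2. f(f(p(p(cons(0, f(b, 0)))), 0), f(0, 0))  →  f(p(p(cons(0, f(b, 0)))), f(0, 0))   [R1 at 1]
3. f(p(p(cons(0, f(b, 0)))), f(0, 0))  →  f(p(p(cons(0, b))), f(0, 0))   [R1 at 1.1.1.2]
4. f(p(p(cons(0, b))), f(0, 0))  →  f(p(p(cons(0, b))), 0)   [R1 at 2]
5. f(p(p(cons(0, b))), 0)  →  p(p(cons(0, b)))   [R1 at ε]

p(p(cons(0, b)))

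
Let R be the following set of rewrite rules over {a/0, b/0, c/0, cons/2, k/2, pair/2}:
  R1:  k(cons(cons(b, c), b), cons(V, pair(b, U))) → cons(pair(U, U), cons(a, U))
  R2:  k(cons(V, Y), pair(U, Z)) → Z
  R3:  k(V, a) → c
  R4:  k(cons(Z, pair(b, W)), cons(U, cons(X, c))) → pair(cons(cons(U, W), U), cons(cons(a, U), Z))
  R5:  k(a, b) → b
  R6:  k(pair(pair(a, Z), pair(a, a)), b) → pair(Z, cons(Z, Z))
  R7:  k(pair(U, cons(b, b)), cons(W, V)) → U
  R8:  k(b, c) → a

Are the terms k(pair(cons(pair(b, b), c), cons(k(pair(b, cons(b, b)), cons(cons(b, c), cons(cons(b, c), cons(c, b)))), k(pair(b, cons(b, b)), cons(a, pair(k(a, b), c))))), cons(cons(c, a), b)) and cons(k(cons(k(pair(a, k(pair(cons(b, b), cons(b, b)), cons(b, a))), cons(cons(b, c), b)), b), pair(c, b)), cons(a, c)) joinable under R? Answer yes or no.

Reduce t₁ = k(pair(cons(pair(b, b), c), cons(k(pair(b, cons(b, b)), cons(cons(b, c), cons(cons(b, c), cons(c, b)))), k(pair(b, cons(b, b)), cons(a, pair(k(a, b), c))))), cons(cons(c, a), b)):
1. k(pair(cons(pair(b, b), c), cons(k(pair(b, cons(b, b)), cons(cons(b, c), cons(cons(b, c), cons(c, b)))), k(pair(b, cons(b, b)), cons(a, pair(k(a, b), c))))), cons(cons(c, a), b))  →  k(pair(cons(pair(b, b), c), cons(b, k(pair(b, cons(b, b)), cons(a, pair(k(a, b), c))))), cons(cons(c, a), b))   [R7 at 1.2.1]
2. k(pair(cons(pair(b, b), c), cons(b, k(pair(b, cons(b, b)), cons(a, pair(k(a, b), c))))), cons(cons(c, a), b))  →  k(pair(cons(pair(b, b), c), cons(b, b)), cons(cons(c, a), b))   [R7 at 1.2.2]
3. k(pair(cons(pair(b, b), c), cons(b, b)), cons(cons(c, a), b))  →  cons(pair(b, b), c)   [R7 at ε]

Reduce t₂ = cons(k(cons(k(pair(a, k(pair(cons(b, b), cons(b, b)), cons(b, a))), cons(cons(b, c), b)), b), pair(c, b)), cons(a, c)):
1. cons(k(cons(k(pair(a, k(pair(cons(b, b), cons(b, b)), cons(b, a))), cons(cons(b, c), b)), b), pair(c, b)), cons(a, c))  →  cons(b, cons(a, c))   [R2 at 1]

no — NF(t₁) = cons(pair(b, b), c), NF(t₂) = cons(b, cons(a, c))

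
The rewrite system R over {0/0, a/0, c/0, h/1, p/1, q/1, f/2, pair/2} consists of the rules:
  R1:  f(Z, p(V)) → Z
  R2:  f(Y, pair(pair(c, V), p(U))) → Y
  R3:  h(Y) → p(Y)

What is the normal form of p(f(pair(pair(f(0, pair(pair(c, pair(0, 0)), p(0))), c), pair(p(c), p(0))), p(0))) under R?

p(pair(pair(0, c), pair(p(c), p(0))))

1. p(f(pair(pair(f(0, pair(pair(c, pair(0, 0)), p(0))), c), pair(p(c), p(0))), p(0)))  →  p(pair(pair(f(0, pair(pair(c, pair(0, 0)), p(0))), c), pair(p(c), p(0))))   [R1 at 1]
2. p(pair(pair(f(0, pair(pair(c, pair(0, 0)), p(0))), c), pair(p(c), p(0))))  →  p(pair(pair(0, c), pair(p(c), p(0))))   [R2 at 1.1.1]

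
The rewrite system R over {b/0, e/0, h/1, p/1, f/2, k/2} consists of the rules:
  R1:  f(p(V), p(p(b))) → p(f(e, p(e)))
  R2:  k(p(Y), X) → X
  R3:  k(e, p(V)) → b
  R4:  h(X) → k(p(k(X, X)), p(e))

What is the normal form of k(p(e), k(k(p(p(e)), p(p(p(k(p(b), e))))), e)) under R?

e

1. k(p(e), k(k(p(p(e)), p(p(p(k(p(b), e))))), e))  →  k(k(p(p(e)), p(p(p(k(p(b), e))))), e)   [R2 at ε]
2. k(k(p(p(e)), p(p(p(k(p(b), e))))), e)  →  k(p(p(p(k(p(b), e)))), e)   [R2 at 1]
3. k(p(p(p(k(p(b), e)))), e)  →  e   [R2 at ε]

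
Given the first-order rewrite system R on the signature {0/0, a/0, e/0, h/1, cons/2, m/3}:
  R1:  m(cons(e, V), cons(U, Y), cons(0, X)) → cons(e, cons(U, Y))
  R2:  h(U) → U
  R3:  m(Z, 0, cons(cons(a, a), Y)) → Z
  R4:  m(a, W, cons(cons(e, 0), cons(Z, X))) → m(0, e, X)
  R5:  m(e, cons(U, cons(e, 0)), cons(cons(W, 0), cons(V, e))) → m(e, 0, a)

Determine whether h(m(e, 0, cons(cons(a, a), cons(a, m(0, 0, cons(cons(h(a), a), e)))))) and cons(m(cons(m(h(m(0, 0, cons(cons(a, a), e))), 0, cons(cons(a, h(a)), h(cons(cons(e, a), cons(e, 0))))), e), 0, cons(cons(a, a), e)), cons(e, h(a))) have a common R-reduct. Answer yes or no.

Reduce t₁ = h(m(e, 0, cons(cons(a, a), cons(a, m(0, 0, cons(cons(h(a), a), e)))))):
1. h(m(e, 0, cons(cons(a, a), cons(a, m(0, 0, cons(cons(h(a), a), e))))))  →  m(e, 0, cons(cons(a, a), cons(a, m(0, 0, cons(cons(h(a), a), e)))))   [R2 at ε]
2. m(e, 0, cons(cons(a, a), cons(a, m(0, 0, cons(cons(h(a), a), e)))))  →  e   [R3 at ε]

Reduce t₂ = cons(m(cons(m(h(m(0, 0, cons(cons(a, a), e))), 0, cons(cons(a, h(a)), h(cons(cons(e, a), cons(e, 0))))), e), 0, cons(cons(a, a), e)), cons(e, h(a))):
1. cons(m(cons(m(h(m(0, 0, cons(cons(a, a), e))), 0, cons(cons(a, h(a)), h(cons(cons(e, a), cons(e, 0))))), e), 0, cons(cons(a, a), e)), cons(e, h(a)))  →  cons(cons(m(h(m(0, 0, cons(cons(a, a), e))), 0, cons(cons(a, h(a)), h(cons(cons(e, a), cons(e, 0))))), e), cons(e, h(a)))   [R3 at 1]
2. cons(cons(m(h(m(0, 0, cons(cons(a, a), e))), 0, cons(cons(a, h(a)), h(cons(cons(e, a), cons(e, 0))))), e), cons(e, h(a)))  →  cons(cons(m(m(0, 0, cons(cons(a, a), e)), 0, cons(cons(a, h(a)), h(cons(cons(e, a), cons(e, 0))))), e), cons(e, h(a)))   [R2 at 1.1.1]
3. cons(cons(m(m(0, 0, cons(cons(a, a), e)), 0, cons(cons(a, h(a)), h(cons(cons(e, a), cons(e, 0))))), e), cons(e, h(a)))  →  cons(cons(m(0, 0, cons(cons(a, h(a)), h(cons(cons(e, a), cons(e, 0))))), e), cons(e, h(a)))   [R3 at 1.1.1]
4. cons(cons(m(0, 0, cons(cons(a, h(a)), h(cons(cons(e, a), cons(e, 0))))), e), cons(e, h(a)))  →  cons(cons(m(0, 0, cons(cons(a, a), h(cons(cons(e, a), cons(e, 0))))), e), cons(e, h(a)))   [R2 at 1.1.3.1.2]
5. cons(cons(m(0, 0, cons(cons(a, a), h(cons(cons(e, a), cons(e, 0))))), e), cons(e, h(a)))  →  cons(cons(0, e), cons(e, h(a)))   [R3 at 1.1]
6. cons(cons(0, e), cons(e, h(a)))  →  cons(cons(0, e), cons(e, a))   [R2 at 2.2]

no — NF(t₁) = e, NF(t₂) = cons(cons(0, e), cons(e, a))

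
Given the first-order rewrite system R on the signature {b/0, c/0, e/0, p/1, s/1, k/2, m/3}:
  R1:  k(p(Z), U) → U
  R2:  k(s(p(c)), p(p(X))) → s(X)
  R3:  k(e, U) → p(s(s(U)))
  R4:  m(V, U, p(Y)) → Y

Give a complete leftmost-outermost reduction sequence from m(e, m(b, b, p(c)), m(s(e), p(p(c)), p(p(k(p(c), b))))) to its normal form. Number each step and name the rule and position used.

b

1. m(e, m(b, b, p(c)), m(s(e), p(p(c)), p(p(k(p(c), b)))))  →  m(e, c, m(s(e), p(p(c)), p(p(k(p(c), b)))))   [R4 at 2]
2. m(e, c, m(s(e), p(p(c)), p(p(k(p(c), b)))))  →  m(e, c, p(k(p(c), b)))   [R4 at 3]
3. m(e, c, p(k(p(c), b)))  →  k(p(c), b)   [R4 at ε]
4. k(p(c), b)  →  b   [R1 at ε]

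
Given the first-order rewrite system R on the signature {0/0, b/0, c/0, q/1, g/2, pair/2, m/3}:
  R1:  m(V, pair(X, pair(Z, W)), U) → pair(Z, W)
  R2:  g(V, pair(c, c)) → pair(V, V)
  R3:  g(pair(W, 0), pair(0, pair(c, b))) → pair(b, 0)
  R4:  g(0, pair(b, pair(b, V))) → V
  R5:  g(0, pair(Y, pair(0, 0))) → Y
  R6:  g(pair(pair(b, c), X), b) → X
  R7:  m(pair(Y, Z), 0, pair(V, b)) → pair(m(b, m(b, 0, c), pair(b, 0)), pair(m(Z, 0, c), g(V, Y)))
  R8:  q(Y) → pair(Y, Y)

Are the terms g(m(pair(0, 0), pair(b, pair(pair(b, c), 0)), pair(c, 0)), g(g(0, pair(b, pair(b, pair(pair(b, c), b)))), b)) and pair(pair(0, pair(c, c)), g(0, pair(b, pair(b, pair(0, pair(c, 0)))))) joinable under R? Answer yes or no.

Reduce t₁ = g(m(pair(0, 0), pair(b, pair(pair(b, c), 0)), pair(c, 0)), g(g(0, pair(b, pair(b, pair(pair(b, c), b)))), b)):
1. g(m(pair(0, 0), pair(b, pair(pair(b, c), 0)), pair(c, 0)), g(g(0, pair(b, pair(b, pair(pair(b, c), b)))), b))  →  g(pair(pair(b, c), 0), g(g(0, pair(b, pair(b, pair(pair(b, c), b)))), b))   [R1 at 1]
2. g(pair(pair(b, c), 0), g(g(0, pair(b, pair(b, pair(pair(b, c), b)))), b))  →  g(pair(pair(b, c), 0), g(pair(pair(b, c), b), b))   [R4 at 2.1]
3. g(pair(pair(b, c), 0), g(pair(pair(b, c), b), b))  →  g(pair(pair(b, c), 0), b)   [R6 at 2]
4. g(pair(pair(b, c), 0), b)  →  0   [R6 at ε]

Reduce t₂ = pair(pair(0, pair(c, c)), g(0, pair(b, pair(b, pair(0, pair(c, 0)))))):
1. pair(pair(0, pair(c, c)), g(0, pair(b, pair(b, pair(0, pair(c, 0))))))  →  pair(pair(0, pair(c, c)), pair(0, pair(c, 0)))   [R4 at 2]

no — NF(t₁) = 0, NF(t₂) = pair(pair(0, pair(c, c)), pair(0, pair(c, 0)))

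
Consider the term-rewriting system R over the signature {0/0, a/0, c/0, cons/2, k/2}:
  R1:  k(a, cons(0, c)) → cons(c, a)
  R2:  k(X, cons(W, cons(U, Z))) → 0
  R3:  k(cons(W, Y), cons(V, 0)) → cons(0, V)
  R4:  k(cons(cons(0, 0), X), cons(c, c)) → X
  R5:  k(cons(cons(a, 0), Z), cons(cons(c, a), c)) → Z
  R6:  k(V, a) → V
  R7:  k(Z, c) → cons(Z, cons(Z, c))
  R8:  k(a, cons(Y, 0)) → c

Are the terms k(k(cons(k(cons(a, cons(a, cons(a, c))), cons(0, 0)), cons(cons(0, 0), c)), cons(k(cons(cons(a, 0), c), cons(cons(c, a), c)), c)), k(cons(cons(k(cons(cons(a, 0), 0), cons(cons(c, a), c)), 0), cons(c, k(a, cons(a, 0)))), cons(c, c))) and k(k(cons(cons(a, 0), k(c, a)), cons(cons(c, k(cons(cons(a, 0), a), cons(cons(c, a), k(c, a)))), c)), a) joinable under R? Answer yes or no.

Reduce t₁ = k(k(cons(k(cons(a, cons(a, cons(a, c))), cons(0, 0)), cons(cons(0, 0), c)), cons(k(cons(cons(a, 0), c), cons(cons(c, a), c)), c)), k(cons(cons(k(cons(cons(a, 0), 0), cons(cons(c, a), c)), 0), cons(c, k(a, cons(a, 0)))), cons(c, c))):
1. k(k(cons(k(cons(a, cons(a, cons(a, c))), cons(0, 0)), cons(cons(0, 0), c)), cons(k(cons(cons(a, 0), c), cons(cons(c, a), c)), c)), k(cons(cons(k(cons(cons(a, 0), 0), cons(cons(c, a), c)), 0), cons(c, k(a, cons(a, 0)))), cons(c, c)))  →  k(k(cons(cons(0, 0), cons(cons(0, 0), c)), cons(k(cons(cons(a, 0), c), cons(cons(c, a), c)), c)), k(cons(cons(k(cons(cons(a, 0), 0), cons(cons(c, a), c)), 0), cons(c, k(a, cons(a, 0)))), cons(c, c)))   [R3 at 1.1.1]
2. k(k(cons(cons(0, 0), cons(cons(0, 0), c)), cons(k(cons(cons(a, 0), c), cons(cons(c, a), c)), c)), k(cons(cons(k(cons(cons(a, 0), 0), cons(cons(c, a), c)), 0), cons(c, k(a, cons(a, 0)))), cons(c, c)))  →  k(k(cons(cons(0, 0), cons(cons(0, 0), c)), cons(c, c)), k(cons(cons(k(cons(cons(a, 0), 0), cons(cons(c, a), c)), 0), cons(c, k(a, cons(a, 0)))), cons(c, c)))   [R5 at 1.2.1]
3. k(k(cons(cons(0, 0), cons(cons(0, 0), c)), cons(c, c)), k(cons(cons(k(cons(cons(a, 0), 0), cons(cons(c, a), c)), 0), cons(c, k(a, cons(a, 0)))), cons(c, c)))  →  k(cons(cons(0, 0), c), k(cons(cons(k(cons(cons(a, 0), 0), cons(cons(c, a), c)), 0), cons(c, k(a, cons(a, 0)))), cons(c, c)))   [R4 at 1]
4. k(cons(cons(0, 0), c), k(cons(cons(k(cons(cons(a, 0), 0), cons(cons(c, a), c)), 0), cons(c, k(a, cons(a, 0)))), cons(c, c)))  →  k(cons(cons(0, 0), c), k(cons(cons(0, 0), cons(c, k(a, cons(a, 0)))), cons(c, c)))   [R5 at 2.1.1.1]
5. k(cons(cons(0, 0), c), k(cons(cons(0, 0), cons(c, k(a, cons(a, 0)))), cons(c, c)))  →  k(cons(cons(0, 0), c), cons(c, k(a, cons(a, 0))))   [R4 at 2]
6. k(cons(cons(0, 0), c), cons(c, k(a, cons(a, 0))))  →  k(cons(cons(0, 0), c), cons(c, c))   [R8 at 2.2]
7. k(cons(cons(0, 0), c), cons(c, c))  →  c   [R4 at ε]

Reduce t₂ = k(k(cons(cons(a, 0), k(c, a)), cons(cons(c, k(cons(cons(a, 0), a), cons(cons(c, a), k(c, a)))), c)), a):
1. k(k(cons(cons(a, 0), k(c, a)), cons(cons(c, k(cons(cons(a, 0), a), cons(cons(c, a), k(c, a)))), c)), a)  →  k(cons(cons(a, 0), k(c, a)), cons(cons(c, k(cons(cons(a, 0), a), cons(cons(c, a), k(c, a)))), c))   [R6 at ε]
2. k(cons(cons(a, 0), k(c, a)), cons(cons(c, k(cons(cons(a, 0), a), cons(cons(c, a), k(c, a)))), c))  →  k(cons(cons(a, 0), c), cons(cons(c, k(cons(cons(a, 0), a), cons(cons(c, a), k(c, a)))), c))   [R6 at 1.2]
3. k(cons(cons(a, 0), c), cons(cons(c, k(cons(cons(a, 0), a), cons(cons(c, a), k(c, a)))), c))  →  k(cons(cons(a, 0), c), cons(cons(c, k(cons(cons(a, 0), a), cons(cons(c, a), c))), c))   [R6 at 2.1.2.2.2]
4. k(cons(cons(a, 0), c), cons(cons(c, k(cons(cons(a, 0), a), cons(cons(c, a), c))), c))  →  k(cons(cons(a, 0), c), cons(cons(c, a), c))   [R5 at 2.1.2]
5. k(cons(cons(a, 0), c), cons(cons(c, a), c))  →  c   [R5 at ε]

yes — NF(t₁) = c, NF(t₂) = c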